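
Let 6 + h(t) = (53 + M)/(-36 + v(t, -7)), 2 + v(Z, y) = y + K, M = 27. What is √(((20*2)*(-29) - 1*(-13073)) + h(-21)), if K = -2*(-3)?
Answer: √18107427/39 ≈ 109.11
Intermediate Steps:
K = 6
v(Z, y) = 4 + y (v(Z, y) = -2 + (y + 6) = -2 + (6 + y) = 4 + y)
h(t) = -314/39 (h(t) = -6 + (53 + 27)/(-36 + (4 - 7)) = -6 + 80/(-36 - 3) = -6 + 80/(-39) = -6 + 80*(-1/39) = -6 - 80/39 = -314/39)
√(((20*2)*(-29) - 1*(-13073)) + h(-21)) = √(((20*2)*(-29) - 1*(-13073)) - 314/39) = √((40*(-29) + 13073) - 314/39) = √((-1160 + 13073) - 314/39) = √(11913 - 314/39) = √(464293/39) = √18107427/39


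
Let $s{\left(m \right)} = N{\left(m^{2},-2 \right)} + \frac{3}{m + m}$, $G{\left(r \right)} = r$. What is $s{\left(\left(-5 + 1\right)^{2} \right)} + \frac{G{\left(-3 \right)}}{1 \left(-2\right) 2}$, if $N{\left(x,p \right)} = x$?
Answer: $\frac{8219}{32} \approx 256.84$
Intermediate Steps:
$s{\left(m \right)} = m^{2} + \frac{3}{2 m}$ ($s{\left(m \right)} = m^{2} + \frac{3}{m + m} = m^{2} + \frac{3}{2 m}$)
$s{\left(\left(-5 + 1\right)^{2} \right)} + \frac{G{\left(-3 \right)}}{1 \left(-2\right) 2} = \frac{\frac{3}{2} + \left(\left(-5 + 1\right)^{2}\right)^{3}}{\left(-5 + 1\right)^{2}} - \frac{3}{1 \left(-2\right) 2} = \frac{\frac{3}{2} + \left(\left(-4\right)^{2}\right)^{3}}{\left(-4\right)^{2}} - \frac{3}{\left(-2\right) 2} = \frac{\frac{3}{2} + 16^{3}}{16} - \frac{3}{-4} = \frac{\frac{3}{2} + 4096}{16} - - \frac{3}{4} = \frac{1}{16} \cdot \frac{8195}{2} + \frac{3}{4} = \frac{8195}{32} + \frac{3}{4} = \frac{8219}{32}$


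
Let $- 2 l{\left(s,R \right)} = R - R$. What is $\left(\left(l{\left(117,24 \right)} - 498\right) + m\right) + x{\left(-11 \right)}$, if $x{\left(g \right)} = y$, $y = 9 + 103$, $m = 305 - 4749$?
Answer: $-4830$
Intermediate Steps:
$m = -4444$
$l{\left(s,R \right)} = 0$ ($l{\left(s,R \right)} = - \frac{R - R}{2} = \left(- \frac{1}{2}\right) 0 = 0$)
$y = 112$
$x{\left(g \right)} = 112$
$\left(\left(l{\left(117,24 \right)} - 498\right) + m\right) + x{\left(-11 \right)} = \left(\left(0 - 498\right) - 4444\right) + 112 = \left(-498 - 4444\right) + 112 = -4942 + 112 = -4830$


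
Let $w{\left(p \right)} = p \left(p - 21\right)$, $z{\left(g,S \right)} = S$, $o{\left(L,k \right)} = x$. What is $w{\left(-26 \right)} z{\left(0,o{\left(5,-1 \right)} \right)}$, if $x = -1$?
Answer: $-1222$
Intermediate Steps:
$o{\left(L,k \right)} = -1$
$w{\left(p \right)} = p \left(-21 + p\right)$
$w{\left(-26 \right)} z{\left(0,o{\left(5,-1 \right)} \right)} = - 26 \left(-21 - 26\right) \left(-1\right) = \left(-26\right) \left(-47\right) \left(-1\right) = 1222 \left(-1\right) = -1222$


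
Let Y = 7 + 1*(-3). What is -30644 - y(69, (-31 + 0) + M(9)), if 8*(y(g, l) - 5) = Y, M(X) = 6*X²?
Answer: -61299/2 ≈ -30650.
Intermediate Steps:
Y = 4 (Y = 7 - 3 = 4)
y(g, l) = 11/2 (y(g, l) = 5 + (⅛)*4 = 5 + ½ = 11/2)
-30644 - y(69, (-31 + 0) + M(9)) = -30644 - 1*11/2 = -30644 - 11/2 = -61299/2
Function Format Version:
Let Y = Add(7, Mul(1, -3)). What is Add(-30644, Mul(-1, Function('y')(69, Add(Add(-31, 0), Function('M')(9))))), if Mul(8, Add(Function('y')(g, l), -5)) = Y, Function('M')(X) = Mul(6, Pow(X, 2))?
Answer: Rational(-61299, 2) ≈ -30650.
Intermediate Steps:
Y = 4 (Y = Add(7, -3) = 4)
Function('y')(g, l) = Rational(11, 2) (Function('y')(g, l) = Add(5, Mul(Rational(1, 8), 4)) = Add(5, Rational(1, 2)) = Rational(11, 2))
Add(-30644, Mul(-1, Function('y')(69, Add(Add(-31, 0), Function('M')(9))))) = Add(-30644, Mul(-1, Rational(11, 2))) = Add(-30644, Rational(-11, 2)) = Rational(-61299, 2)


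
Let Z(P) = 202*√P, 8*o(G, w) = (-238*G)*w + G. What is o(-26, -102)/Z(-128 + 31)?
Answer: 315601*I*√97/78376 ≈ 39.659*I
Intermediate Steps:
o(G, w) = G/8 - 119*G*w/4 (o(G, w) = ((-238*G)*w + G)/8 = (-238*G*w + G)/8 = (G - 238*G*w)/8 = G/8 - 119*G*w/4)
o(-26, -102)/Z(-128 + 31) = ((⅛)*(-26)*(1 - 238*(-102)))/((202*√(-128 + 31))) = ((⅛)*(-26)*(1 + 24276))/((202*√(-97))) = ((⅛)*(-26)*24277)/((202*(I*√97))) = -315601*(-I*√97/19594)/4 = -(-315601)*I*√97/78376 = 315601*I*√97/78376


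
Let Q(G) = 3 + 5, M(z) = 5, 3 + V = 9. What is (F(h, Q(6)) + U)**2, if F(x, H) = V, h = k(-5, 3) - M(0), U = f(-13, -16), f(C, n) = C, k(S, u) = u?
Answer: 49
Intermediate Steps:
V = 6 (V = -3 + 9 = 6)
U = -13
Q(G) = 8
h = -2 (h = 3 - 1*5 = 3 - 5 = -2)
F(x, H) = 6
(F(h, Q(6)) + U)**2 = (6 - 13)**2 = (-7)**2 = 49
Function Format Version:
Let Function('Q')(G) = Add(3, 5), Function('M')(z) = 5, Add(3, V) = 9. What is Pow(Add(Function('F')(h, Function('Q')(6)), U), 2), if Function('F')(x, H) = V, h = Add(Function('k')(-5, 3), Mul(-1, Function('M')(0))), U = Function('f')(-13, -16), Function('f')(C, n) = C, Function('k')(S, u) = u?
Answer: 49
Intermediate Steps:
V = 6 (V = Add(-3, 9) = 6)
U = -13
Function('Q')(G) = 8
h = -2 (h = Add(3, Mul(-1, 5)) = Add(3, -5) = -2)
Function('F')(x, H) = 6
Pow(Add(Function('F')(h, Function('Q')(6)), U), 2) = Pow(Add(6, -13), 2) = Pow(-7, 2) = 49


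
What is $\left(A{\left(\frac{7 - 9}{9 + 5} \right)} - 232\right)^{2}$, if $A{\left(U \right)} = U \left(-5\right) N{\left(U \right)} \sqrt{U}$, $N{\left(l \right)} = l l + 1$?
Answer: $\frac{44326315932}{823543} - \frac{116000 i \sqrt{7}}{2401} \approx 53824.0 - 127.82 i$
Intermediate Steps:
$N{\left(l \right)} = 1 + l^{2}$ ($N{\left(l \right)} = l^{2} + 1 = 1 + l^{2}$)
$A{\left(U \right)} = - 5 U^{\frac{3}{2}} \left(1 + U^{2}\right)$ ($A{\left(U \right)} = U \left(-5\right) \left(1 + U^{2}\right) \sqrt{U} = - 5 U \left(1 + U^{2}\right) \sqrt{U} = - 5 U^{\frac{3}{2}} \left(1 + U^{2}\right)$)
$\left(A{\left(\frac{7 - 9}{9 + 5} \right)} - 232\right)^{2} = \left(5 \left(\frac{7 - 9}{9 + 5}\right)^{\frac{3}{2}} \left(-1 - \left(\frac{7 - 9}{9 + 5}\right)^{2}\right) - 232\right)^{2} = \left(5 \left(- \frac{2}{14}\right)^{\frac{3}{2}} \left(-1 - \left(- \frac{2}{14}\right)^{2}\right) - 232\right)^{2} = \left(5 \left(\left(-2\right) \frac{1}{14}\right)^{\frac{3}{2}} \left(-1 - \left(\left(-2\right) \frac{1}{14}\right)^{2}\right) - 232\right)^{2} = \left(5 \left(- \frac{1}{7}\right)^{\frac{3}{2}} \left(-1 - \left(- \frac{1}{7}\right)^{2}\right) - 232\right)^{2} = \left(5 \left(- \frac{i \sqrt{7}}{49}\right) \left(-1 - \frac{1}{49}\right) - 232\right)^{2} = \left(5 \left(- \frac{i \sqrt{7}}{49}\right) \left(- \frac{50}{49}\right) - 232\right)^{2} = \left(\frac{250 i \sqrt{7}}{2401} - 232\right)^{2} = \left(-232 + \frac{250 i \sqrt{7}}{2401}\right)^{2}$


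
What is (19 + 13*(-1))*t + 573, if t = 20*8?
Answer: 1533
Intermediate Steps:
t = 160
(19 + 13*(-1))*t + 573 = (19 + 13*(-1))*160 + 573 = (19 - 13)*160 + 573 = 6*160 + 573 = 960 + 573 = 1533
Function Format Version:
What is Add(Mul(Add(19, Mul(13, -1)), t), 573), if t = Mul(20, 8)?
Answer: 1533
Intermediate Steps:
t = 160
Add(Mul(Add(19, Mul(13, -1)), t), 573) = Add(Mul(Add(19, Mul(13, -1)), 160), 573) = Add(Mul(Add(19, -13), 160), 573) = Add(Mul(6, 160), 573) = Add(960, 573) = 1533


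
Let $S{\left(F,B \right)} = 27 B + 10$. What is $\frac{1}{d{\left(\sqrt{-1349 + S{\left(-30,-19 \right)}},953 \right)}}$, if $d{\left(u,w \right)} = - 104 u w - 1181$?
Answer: $\frac{i}{- 1181 i + 198224 \sqrt{463}} \approx -6.4917 \cdot 10^{-11} + 2.3445 \cdot 10^{-7} i$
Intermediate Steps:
$S{\left(F,B \right)} = 10 + 27 B$
$d{\left(u,w \right)} = -1181 - 104 u w$ ($d{\left(u,w \right)} = - 104 u w - 1181 = -1181 - 104 u w$)
$\frac{1}{d{\left(\sqrt{-1349 + S{\left(-30,-19 \right)}},953 \right)}} = \frac{1}{-1181 - 104 \sqrt{-1349 + \left(10 + 27 \left(-19\right)\right)} 953} = \frac{1}{-1181 - 104 \sqrt{-1349 + \left(10 - 513\right)} 953} = \frac{1}{-1181 - 104 \sqrt{-1349 - 503} \cdot 953} = \frac{1}{-1181 - 104 \sqrt{-1852} \cdot 953} = \frac{1}{-1181 - 104 \cdot 2 i \sqrt{463} \cdot 953} = \frac{1}{-1181 - 198224 i \sqrt{463}}$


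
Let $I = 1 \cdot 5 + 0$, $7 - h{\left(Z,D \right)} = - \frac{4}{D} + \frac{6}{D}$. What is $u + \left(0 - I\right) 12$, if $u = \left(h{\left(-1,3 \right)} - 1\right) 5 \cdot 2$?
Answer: $- \frac{20}{3} \approx -6.6667$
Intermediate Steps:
$h{\left(Z,D \right)} = 7 - \frac{2}{D}$ ($h{\left(Z,D \right)} = 7 - \left(- \frac{4}{D} + \frac{6}{D}\right) = 7 - \frac{2}{D}$)
$I = 5$ ($I = 5 + 0 = 5$)
$u = \frac{160}{3}$ ($u = \left(\left(7 - \frac{2}{3}\right) - 1\right) 5 \cdot 2 = \left(\left(7 - \frac{2}{3}\right) - 1\right) 10 = \left(\frac{19}{3} - 1\right) 10 = \frac{16}{3} \cdot 10 = \frac{160}{3} \approx 53.333$)
$u + \left(0 - I\right) 12 = \frac{160}{3} + \left(0 - 5\right) 12 = \frac{160}{3} - 60 = - \frac{20}{3}$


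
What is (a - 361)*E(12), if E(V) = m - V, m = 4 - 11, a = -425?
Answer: 14934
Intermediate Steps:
m = -7
E(V) = -7 - V
(a - 361)*E(12) = (-425 - 361)*(-7 - 1*12) = -786*(-7 - 12) = -786*(-19) = 14934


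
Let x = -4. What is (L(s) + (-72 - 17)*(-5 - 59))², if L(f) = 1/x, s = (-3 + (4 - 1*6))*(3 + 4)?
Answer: 519065089/16 ≈ 3.2442e+7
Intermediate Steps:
s = -35 (s = (-3 + (4 - 6))*7 = (-3 - 2)*7 = -5*7 = -35)
L(f) = -¼ (L(f) = 1/(-4) = -¼)
(L(s) + (-72 - 17)*(-5 - 59))² = (-¼ + (-72 - 17)*(-5 - 59))² = (-¼ - 89*(-64))² = (-¼ + 5696)² = (22783/4)² = 519065089/16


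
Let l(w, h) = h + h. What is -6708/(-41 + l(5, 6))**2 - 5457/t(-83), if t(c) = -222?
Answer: 1033387/62234 ≈ 16.605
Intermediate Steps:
l(w, h) = 2*h
-6708/(-41 + l(5, 6))**2 - 5457/t(-83) = -6708/(-41 + 2*6)**2 - 5457/(-222) = -6708/(-41 + 12)**2 - 5457*(-1/222) = -6708/((-29)**2) + 1819/74 = -6708/841 + 1819/74 = 1033387/62234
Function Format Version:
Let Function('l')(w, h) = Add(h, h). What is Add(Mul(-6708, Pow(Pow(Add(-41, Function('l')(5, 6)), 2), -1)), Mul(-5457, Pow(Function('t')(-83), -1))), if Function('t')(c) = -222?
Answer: Rational(1033387, 62234) ≈ 16.605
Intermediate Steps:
Function('l')(w, h) = Mul(2, h)
Add(Mul(-6708, Pow(Pow(Add(-41, Function('l')(5, 6)), 2), -1)), Mul(-5457, Pow(Function('t')(-83), -1))) = Add(Mul(-6708, Pow(Pow(Add(-41, Mul(2, 6)), 2), -1)), Mul(-5457, Pow(-222, -1))) = Add(Mul(-6708, Pow(Pow(Add(-41, 12), 2), -1)), Mul(-5457, Rational(-1, 222))) = Add(Mul(-6708, Pow(Pow(-29, 2), -1)), Rational(1819, 74)) = Add(Mul(-6708, Pow(841, -1)), Rational(1819, 74)) = Add(Mul(-6708, Rational(1, 841)), Rational(1819, 74)) = Add(Rational(-6708, 841), Rational(1819, 74)) = Rational(1033387, 62234)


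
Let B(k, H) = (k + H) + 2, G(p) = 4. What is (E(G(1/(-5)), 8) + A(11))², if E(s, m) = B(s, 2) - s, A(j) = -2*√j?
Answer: 60 - 16*√11 ≈ 6.9340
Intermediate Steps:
B(k, H) = 2 + H + k (B(k, H) = (H + k) + 2 = 2 + H + k)
E(s, m) = 4 (E(s, m) = (2 + 2 + s) - s = (4 + s) - s = 4)
(E(G(1/(-5)), 8) + A(11))² = (4 - 2*√11)²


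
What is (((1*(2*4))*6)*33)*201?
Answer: 318384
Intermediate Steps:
(((1*(2*4))*6)*33)*201 = (((1*8)*6)*33)*201 = ((8*6)*33)*201 = (48*33)*201 = 1584*201 = 318384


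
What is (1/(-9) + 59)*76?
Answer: 40280/9 ≈ 4475.6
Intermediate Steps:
(1/(-9) + 59)*76 = (-⅑ + 59)*76 = (530/9)*76 = 40280/9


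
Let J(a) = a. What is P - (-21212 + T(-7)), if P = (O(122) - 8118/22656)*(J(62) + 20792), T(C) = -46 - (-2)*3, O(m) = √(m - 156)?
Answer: 26016045/1888 + 20854*I*√34 ≈ 13780.0 + 1.216e+5*I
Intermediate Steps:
O(m) = √(-156 + m)
T(C) = -40 (T(C) = -46 - 1*(-6) = -46 + 6 = -40)
P = -14107731/1888 + 20854*I*√34 (P = (√(-156 + 122) - 8118/22656)*(62 + 20792) = (√(-34) - 8118*1/22656)*20854 = (I*√34 - 1353/3776)*20854 = (-1353/3776 + I*√34)*20854 = -14107731/1888 + 20854*I*√34 ≈ -7472.3 + 1.216e+5*I)
P - (-21212 + T(-7)) = (-14107731/1888 + 20854*I*√34) - (-21212 - 40) = (-14107731/1888 + 20854*I*√34) - 1*(-21252) = (-14107731/1888 + 20854*I*√34) + 21252 = 26016045/1888 + 20854*I*√34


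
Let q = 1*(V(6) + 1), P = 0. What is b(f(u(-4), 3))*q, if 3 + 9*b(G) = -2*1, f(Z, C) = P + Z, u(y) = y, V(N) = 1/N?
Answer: -35/54 ≈ -0.64815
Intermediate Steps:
V(N) = 1/N
f(Z, C) = Z (f(Z, C) = 0 + Z = Z)
q = 7/6 (q = 1*(1/6 + 1) = 1*(⅙ + 1) = 1*(7/6) = 7/6 ≈ 1.1667)
b(G) = -5/9 (b(G) = -⅓ + (-2*1)/9 = -⅓ + (⅑)*(-2) = -⅓ - 2/9 = -5/9)
b(f(u(-4), 3))*q = -5/9*7/6 = -35/54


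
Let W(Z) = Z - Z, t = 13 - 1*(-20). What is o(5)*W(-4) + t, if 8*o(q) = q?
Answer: 33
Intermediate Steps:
o(q) = q/8
t = 33 (t = 13 + 20 = 33)
W(Z) = 0
o(5)*W(-4) + t = ((⅛)*5)*0 + 33 = (5/8)*0 + 33 = 0 + 33 = 33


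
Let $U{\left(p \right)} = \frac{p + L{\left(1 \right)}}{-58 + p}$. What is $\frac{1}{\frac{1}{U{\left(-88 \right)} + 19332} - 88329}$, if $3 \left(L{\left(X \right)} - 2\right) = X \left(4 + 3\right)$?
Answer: $- \frac{8467667}{747940558005} \approx -1.1321 \cdot 10^{-5}$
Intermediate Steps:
$L{\left(X \right)} = 2 + \frac{7 X}{3}$ ($L{\left(X \right)} = 2 + \frac{X \left(4 + 3\right)}{3} = 2 + \frac{X 7}{3} = 2 + \frac{7 X}{3}$)
$U{\left(p \right)} = \frac{\frac{13}{3} + p}{-58 + p}$ ($U{\left(p \right)} = \frac{p + \left(2 + \frac{7}{3} \cdot 1\right)}{-58 + p} = \frac{p + \left(2 + \frac{7}{3}\right)}{-58 + p} = \frac{p + \frac{13}{3}}{-58 + p} = \frac{\frac{13}{3} + p}{-58 + p}$)
$\frac{1}{\frac{1}{U{\left(-88 \right)} + 19332} - 88329} = \frac{1}{\frac{1}{\frac{\frac{13}{3} - 88}{-58 - 88} + 19332} - 88329} = \frac{1}{\frac{1}{\frac{1}{-146} \left(- \frac{251}{3}\right) + 19332} - 88329} = \frac{1}{\frac{1}{\left(- \frac{1}{146}\right) \left(- \frac{251}{3}\right) + 19332} - 88329} = \frac{1}{\frac{1}{\frac{251}{438} + 19332} - 88329} = \frac{1}{\frac{1}{\frac{8467667}{438}} - 88329} = \frac{1}{\frac{438}{8467667} - 88329} = \frac{1}{- \frac{747940558005}{8467667}} = - \frac{8467667}{747940558005}$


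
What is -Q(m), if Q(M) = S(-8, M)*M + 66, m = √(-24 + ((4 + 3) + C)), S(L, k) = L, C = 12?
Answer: -66 + 8*I*√5 ≈ -66.0 + 17.889*I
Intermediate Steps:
m = I*√5 (m = √(-24 + ((4 + 3) + 12)) = √(-24 + (7 + 12)) = √(-24 + 19) = √(-5) = I*√5 ≈ 2.2361*I)
Q(M) = 66 - 8*M (Q(M) = -8*M + 66 = 66 - 8*M)
-Q(m) = -(66 - 8*I*√5) = -66 + 8*I*√5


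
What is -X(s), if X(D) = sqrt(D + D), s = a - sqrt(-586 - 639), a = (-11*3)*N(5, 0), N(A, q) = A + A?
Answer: -sqrt(-660 - 70*I) ≈ -1.3605 + 25.726*I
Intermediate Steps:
N(A, q) = 2*A
a = -330 (a = (-11*3)*(2*5) = -33*10 = -330)
s = -330 - 35*I (s = -330 - sqrt(-586 - 639) = -330 - sqrt(-1225) = -330 - 35*I ≈ -330.0 - 35.0*I)
X(D) = sqrt(2)*sqrt(D) (X(D) = sqrt(2*D) = sqrt(2)*sqrt(D))
-X(s) = -sqrt(2)*sqrt(-330 - 35*I)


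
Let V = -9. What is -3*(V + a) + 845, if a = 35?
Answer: 767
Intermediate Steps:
-3*(V + a) + 845 = -3*(-9 + 35) + 845 = -3*26 + 845 = -78 + 845 = 767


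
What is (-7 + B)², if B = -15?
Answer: 484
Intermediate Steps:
(-7 + B)² = (-7 - 15)² = (-22)² = 484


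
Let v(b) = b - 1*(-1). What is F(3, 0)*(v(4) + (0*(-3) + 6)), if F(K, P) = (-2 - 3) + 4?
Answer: -11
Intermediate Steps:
F(K, P) = -1 (F(K, P) = -5 + 4 = -1)
v(b) = 1 + b (v(b) = b + 1 = 1 + b)
F(3, 0)*(v(4) + (0*(-3) + 6)) = -((1 + 4) + (0*(-3) + 6)) = -(5 + (0 + 6)) = -(5 + 6) = -1*11 = -11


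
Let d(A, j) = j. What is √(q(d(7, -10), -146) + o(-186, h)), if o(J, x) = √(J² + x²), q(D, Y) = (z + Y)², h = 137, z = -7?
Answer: √(23409 + √53365) ≈ 153.75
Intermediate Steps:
q(D, Y) = (-7 + Y)²
√(q(d(7, -10), -146) + o(-186, h)) = √((-7 - 146)² + √((-186)² + 137²)) = √((-153)² + √(34596 + 18769)) = √(23409 + √53365)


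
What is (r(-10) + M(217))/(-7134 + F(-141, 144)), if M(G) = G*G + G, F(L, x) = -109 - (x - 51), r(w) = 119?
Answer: -6775/1048 ≈ -6.4647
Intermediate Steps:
F(L, x) = -58 - x (F(L, x) = -109 - (-51 + x) = -109 + (51 - x) = -58 - x)
M(G) = G + G**2 (M(G) = G**2 + G = G + G**2)
(r(-10) + M(217))/(-7134 + F(-141, 144)) = (119 + 217*(1 + 217))/(-7134 + (-58 - 1*144)) = (119 + 217*218)/(-7134 + (-58 - 144)) = (119 + 47306)/(-7134 - 202) = 47425/(-7336) = 47425*(-1/7336) = -6775/1048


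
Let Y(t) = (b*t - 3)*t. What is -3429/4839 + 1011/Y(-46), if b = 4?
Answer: -8201343/13875026 ≈ -0.59109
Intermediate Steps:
Y(t) = t*(-3 + 4*t) (Y(t) = (4*t - 3)*t = (-3 + 4*t)*t = t*(-3 + 4*t))
-3429/4839 + 1011/Y(-46) = -3429/4839 + 1011/((-46*(-3 + 4*(-46)))) = -3429*1/4839 + 1011/((-46*(-3 - 184))) = -1143/1613 + 1011/((-46*(-187))) = -1143/1613 + 1011/8602 = -8201343/13875026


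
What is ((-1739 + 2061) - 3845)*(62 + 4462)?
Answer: -15938052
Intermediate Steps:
((-1739 + 2061) - 3845)*(62 + 4462) = (322 - 3845)*4524 = -3523*4524 = -15938052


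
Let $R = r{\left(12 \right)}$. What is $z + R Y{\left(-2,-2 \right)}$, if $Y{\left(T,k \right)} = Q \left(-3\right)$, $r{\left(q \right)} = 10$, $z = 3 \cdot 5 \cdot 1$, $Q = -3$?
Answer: $105$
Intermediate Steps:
$z = 15$ ($z = 15 \cdot 1 = 15$)
$R = 10$
$Y{\left(T,k \right)} = 9$ ($Y{\left(T,k \right)} = \left(-3\right) \left(-3\right) = 9$)
$z + R Y{\left(-2,-2 \right)} = 15 + 10 \cdot 9 = 15 + 90 = 105$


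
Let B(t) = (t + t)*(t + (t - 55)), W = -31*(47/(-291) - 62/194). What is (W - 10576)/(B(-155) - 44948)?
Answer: -1536638/9923391 ≈ -0.15485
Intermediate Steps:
W = 4340/291 (W = -31*(47*(-1/291) - 62*1/194) = -31*(-47/291 - 31/97) = -31*(-140/291) = 4340/291 ≈ 14.914)
B(t) = 2*t*(-55 + 2*t) (B(t) = (2*t)*(t + (-55 + t)) = (2*t)*(-55 + 2*t) = 2*t*(-55 + 2*t))
(W - 10576)/(B(-155) - 44948) = (4340/291 - 10576)/(2*(-155)*(-55 + 2*(-155)) - 44948) = -3073276/(291*(2*(-155)*(-55 - 310) - 44948)) = -3073276/(291*(2*(-155)*(-365) - 44948)) = -3073276/(291*(113150 - 44948)) = -3073276/291/68202 = -3073276/291*1/68202 = -1536638/9923391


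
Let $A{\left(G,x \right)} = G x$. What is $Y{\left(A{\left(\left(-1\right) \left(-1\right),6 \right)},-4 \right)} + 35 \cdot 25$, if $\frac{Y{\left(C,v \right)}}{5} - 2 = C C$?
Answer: $1065$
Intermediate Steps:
$Y{\left(C,v \right)} = 10 + 5 C^{2}$ ($Y{\left(C,v \right)} = 10 + 5 C C = 10 + 5 C^{2}$)
$Y{\left(A{\left(\left(-1\right) \left(-1\right),6 \right)},-4 \right)} + 35 \cdot 25 = \left(10 + 5 \left(\left(-1\right) \left(-1\right) 6\right)^{2}\right) + 35 \cdot 25 = \left(10 + 5 \left(1 \cdot 6\right)^{2}\right) + 875 = \left(10 + 5 \cdot 6^{2}\right) + 875 = \left(10 + 5 \cdot 36\right) + 875 = \left(10 + 180\right) + 875 = 190 + 875 = 1065$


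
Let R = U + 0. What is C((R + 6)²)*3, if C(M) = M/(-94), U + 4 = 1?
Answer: -27/94 ≈ -0.28723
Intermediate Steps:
U = -3 (U = -4 + 1 = -3)
R = -3 (R = -3 + 0 = -3)
C(M) = -M/94 (C(M) = M*(-1/94) = -M/94)
C((R + 6)²)*3 = -(-3 + 6)²/94*3 = -1/94*3²*3 = -1/94*9*3 = -9/94*3 = -27/94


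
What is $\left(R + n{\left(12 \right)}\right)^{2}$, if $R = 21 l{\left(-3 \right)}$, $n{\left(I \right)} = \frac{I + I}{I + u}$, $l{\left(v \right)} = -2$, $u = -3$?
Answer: $\frac{13924}{9} \approx 1547.1$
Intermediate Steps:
$n{\left(I \right)} = \frac{2 I}{-3 + I}$ ($n{\left(I \right)} = \frac{I + I}{I - 3} = \frac{2 I}{-3 + I}$)
$R = -42$ ($R = 21 \left(-2\right) = -42$)
$\left(R + n{\left(12 \right)}\right)^{2} = \left(-42 + 2 \cdot 12 \frac{1}{-3 + 12}\right)^{2} = \left(-42 + 2 \cdot 12 \cdot \frac{1}{9}\right)^{2} = \left(-42 + \frac{8}{3}\right)^{2} = \left(- \frac{118}{3}\right)^{2} = \frac{13924}{9}$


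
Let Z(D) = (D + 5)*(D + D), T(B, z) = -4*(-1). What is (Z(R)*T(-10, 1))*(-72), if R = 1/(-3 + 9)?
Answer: -496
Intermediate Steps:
T(B, z) = 4
R = 1/6 ≈ 0.16667
Z(D) = 2*D*(5 + D) (Z(D) = (5 + D)*(2*D) = 2*D*(5 + D))
(Z(R)*T(-10, 1))*(-72) = ((2*(1/6)*(5 + 1/6))*4)*(-72) = ((2*(1/6)*(31/6))*4)*(-72) = ((31/18)*4)*(-72) = (62/9)*(-72) = -496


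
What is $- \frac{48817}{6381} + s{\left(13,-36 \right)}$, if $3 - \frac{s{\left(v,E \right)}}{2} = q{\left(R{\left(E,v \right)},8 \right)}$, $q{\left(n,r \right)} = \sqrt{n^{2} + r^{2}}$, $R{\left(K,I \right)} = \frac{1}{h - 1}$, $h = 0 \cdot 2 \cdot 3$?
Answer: $- \frac{10531}{6381} - 2 \sqrt{65} \approx -17.775$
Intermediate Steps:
$h = 0$ ($h = 0 \cdot 3 = 0$)
$R{\left(K,I \right)} = -1$ ($R{\left(K,I \right)} = \frac{1}{0 - 1} = \frac{1}{-1} = -1$)
$s{\left(v,E \right)} = 6 - 2 \sqrt{65}$ ($s{\left(v,E \right)} = 6 - 2 \sqrt{\left(-1\right)^{2} + 8^{2}} = 6 - 2 \sqrt{1 + 64} = 6 - 2 \sqrt{65}$)
$- \frac{48817}{6381} + s{\left(13,-36 \right)} = - \frac{48817}{6381} + \left(6 - 2 \sqrt{65}\right) = - \frac{10531}{6381} - 2 \sqrt{65}$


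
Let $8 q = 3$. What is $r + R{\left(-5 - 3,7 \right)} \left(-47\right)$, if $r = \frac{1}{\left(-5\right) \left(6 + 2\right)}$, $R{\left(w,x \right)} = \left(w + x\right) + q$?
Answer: $\frac{587}{20} \approx 29.35$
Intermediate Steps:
$q = \frac{3}{8}$ ($q = \frac{1}{8} \cdot 3 = \frac{3}{8} \approx 0.375$)
$R{\left(w,x \right)} = \frac{3}{8} + w + x$ ($R{\left(w,x \right)} = \left(w + x\right) + \frac{3}{8} = \frac{3}{8} + w + x$)
$r = - \frac{1}{40}$ ($r = \frac{1}{\left(-5\right) 8} = \frac{1}{-40} = - \frac{1}{40} \approx -0.025$)
$r + R{\left(-5 - 3,7 \right)} \left(-47\right) = - \frac{1}{40} + \left(\frac{3}{8} - 8 + 7\right) \left(-47\right) = - \frac{1}{40} - - \frac{235}{8} = - \frac{1}{40} + \frac{235}{8} = \frac{587}{20}$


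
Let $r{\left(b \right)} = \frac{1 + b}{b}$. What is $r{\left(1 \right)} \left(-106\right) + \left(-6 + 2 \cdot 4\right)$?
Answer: $-210$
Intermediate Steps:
$r{\left(b \right)} = \frac{1 + b}{b}$
$r{\left(1 \right)} \left(-106\right) + \left(-6 + 2 \cdot 4\right) = \frac{1 + 1}{1} \left(-106\right) + \left(-6 + 2 \cdot 4\right) = 1 \cdot 2 \left(-106\right) + \left(-6 + 8\right) = 2 \left(-106\right) + 2 = -212 + 2 = -210$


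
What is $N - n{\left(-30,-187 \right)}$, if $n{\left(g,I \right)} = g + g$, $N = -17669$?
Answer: $-17609$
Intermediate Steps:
$n{\left(g,I \right)} = 2 g$
$N - n{\left(-30,-187 \right)} = -17669 - 2 \left(-30\right) = -17669 - -60 = -17669 + 60 = -17609$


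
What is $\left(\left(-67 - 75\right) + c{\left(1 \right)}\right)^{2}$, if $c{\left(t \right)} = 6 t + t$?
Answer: $18225$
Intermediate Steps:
$c{\left(t \right)} = 7 t$
$\left(\left(-67 - 75\right) + c{\left(1 \right)}\right)^{2} = \left(\left(-67 - 75\right) + 7 \cdot 1\right)^{2} = \left(\left(-67 - 75\right) + 7\right)^{2} = \left(-142 + 7\right)^{2} = \left(-135\right)^{2} = 18225$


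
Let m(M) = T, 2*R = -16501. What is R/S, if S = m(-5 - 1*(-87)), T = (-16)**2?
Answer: -16501/512 ≈ -32.229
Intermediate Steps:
R = -16501/2 (R = (1/2)*(-16501) = -16501/2 ≈ -8250.5)
T = 256
m(M) = 256
S = 256
R/S = -16501/2/256 = -16501/2*1/256 = -16501/512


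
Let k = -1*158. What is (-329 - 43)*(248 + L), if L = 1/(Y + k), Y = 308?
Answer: -2306462/25 ≈ -92259.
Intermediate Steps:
k = -158
L = 1/150 (L = 1/(308 - 158) = 1/150 ≈ 0.0066667)
(-329 - 43)*(248 + L) = (-329 - 43)*(248 + 1/150) = -372*37201/150 = -2306462/25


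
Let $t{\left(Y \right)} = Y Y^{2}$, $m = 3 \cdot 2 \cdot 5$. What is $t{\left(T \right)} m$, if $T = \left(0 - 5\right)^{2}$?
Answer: $468750$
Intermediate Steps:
$m = 30$ ($m = 6 \cdot 5 = 30$)
$T = 25$ ($T = \left(-5\right)^{2} = 25$)
$t{\left(Y \right)} = Y^{3}$
$t{\left(T \right)} m = 25^{3} \cdot 30 = 15625 \cdot 30 = 468750$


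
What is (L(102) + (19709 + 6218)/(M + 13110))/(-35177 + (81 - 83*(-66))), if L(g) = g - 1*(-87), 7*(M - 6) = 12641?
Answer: -9961553/1546844477 ≈ -0.0064399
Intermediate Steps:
M = 12683/7 (M = 6 + (1/7)*12641 = 6 + 12641/7 = 12683/7 ≈ 1811.9)
L(g) = 87 + g (L(g) = g + 87 = 87 + g)
(L(102) + (19709 + 6218)/(M + 13110))/(-35177 + (81 - 83*(-66))) = ((87 + 102) + (19709 + 6218)/(12683/7 + 13110))/(-35177 + (81 - 83*(-66))) = (189 + 25927/(104453/7))/(-35177 + (81 + 5478)) = (189 + 25927*(7/104453))/(-35177 + 5559) = (189 + 181489/104453)/(-29618) = (19923106/104453)*(-1/29618) = -9961553/1546844477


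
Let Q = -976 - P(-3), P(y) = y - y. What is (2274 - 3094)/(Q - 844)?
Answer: 41/91 ≈ 0.45055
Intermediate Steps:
P(y) = 0
Q = -976 (Q = -976 - 1*0 = -976 + 0 = -976)
(2274 - 3094)/(Q - 844) = (2274 - 3094)/(-976 - 844) = -820/(-1820) = -820*(-1/1820) = 41/91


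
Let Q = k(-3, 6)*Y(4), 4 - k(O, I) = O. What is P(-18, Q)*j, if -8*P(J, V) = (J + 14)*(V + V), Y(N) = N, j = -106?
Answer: -2968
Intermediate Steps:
k(O, I) = 4 - O
Q = 28 (Q = (4 - 1*(-3))*4 = (4 + 3)*4 = 7*4 = 28)
P(J, V) = -V*(14 + J)/4 (P(J, V) = -(J + 14)*(V + V)/8 = -(14 + J)*2*V/8 = -V*(14 + J)/4)
P(-18, Q)*j = -¼*28*(14 - 18)*(-106) = -¼*28*(-4)*(-106) = 28*(-106) = -2968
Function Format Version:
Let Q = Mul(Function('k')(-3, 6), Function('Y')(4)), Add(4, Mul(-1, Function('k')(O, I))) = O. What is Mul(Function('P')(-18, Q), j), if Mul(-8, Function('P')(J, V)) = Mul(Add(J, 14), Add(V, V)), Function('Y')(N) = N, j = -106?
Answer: -2968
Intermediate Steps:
Function('k')(O, I) = Add(4, Mul(-1, O))
Q = 28 (Q = Mul(Add(4, Mul(-1, -3)), 4) = Mul(Add(4, 3), 4) = Mul(7, 4) = 28)
Function('P')(J, V) = Mul(Rational(-1, 4), V, Add(14, J)) (Function('P')(J, V) = Mul(Rational(-1, 8), Mul(Add(J, 14), Add(V, V))) = Mul(Rational(-1, 8), Mul(Add(14, J), Mul(2, V))) = Mul(Rational(-1, 8), Mul(2, V, Add(14, J))) = Mul(Rational(-1, 4), V, Add(14, J)))
Mul(Function('P')(-18, Q), j) = Mul(Mul(Rational(-1, 4), 28, Add(14, -18)), -106) = Mul(Mul(Rational(-1, 4), 28, -4), -106) = Mul(28, -106) = -2968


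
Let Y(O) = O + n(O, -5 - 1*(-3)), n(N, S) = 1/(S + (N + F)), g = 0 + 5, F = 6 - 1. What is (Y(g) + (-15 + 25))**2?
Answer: 14641/64 ≈ 228.77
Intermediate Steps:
F = 5
g = 5
n(N, S) = 1/(5 + N + S) (n(N, S) = 1/(S + (N + 5)) = 1/(S + (5 + N)) = 1/(5 + N + S))
Y(O) = O + 1/(3 + O) (Y(O) = O + 1/(5 + O + (-5 - 1*(-3))) = O + 1/(5 + O + (-5 + 3)) = O + 1/(5 + O - 2) = O + 1/(3 + O))
(Y(g) + (-15 + 25))**2 = ((1 + 5*(3 + 5))/(3 + 5) + (-15 + 25))**2 = ((1 + 5*8)/8 + 10)**2 = ((1 + 40)/8 + 10)**2 = ((1/8)*41 + 10)**2 = (41/8 + 10)**2 = (121/8)**2 = 14641/64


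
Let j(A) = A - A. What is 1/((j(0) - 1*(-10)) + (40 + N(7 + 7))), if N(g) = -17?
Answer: 1/33 ≈ 0.030303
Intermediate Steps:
j(A) = 0
1/((j(0) - 1*(-10)) + (40 + N(7 + 7))) = 1/((0 - 1*(-10)) + (40 - 17)) = 1/((0 + 10) + 23) = 1/(10 + 23) = 1/33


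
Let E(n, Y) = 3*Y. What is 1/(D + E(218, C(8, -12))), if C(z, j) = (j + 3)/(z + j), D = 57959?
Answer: 4/231863 ≈ 1.7252e-5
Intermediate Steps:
C(z, j) = (3 + j)/(j + z)
1/(D + E(218, C(8, -12))) = 1/(57959 + 3*((3 - 12)/(-12 + 8))) = 1/(57959 + 3*(-9/(-4))) = 1/(57959 + 3*(-1/4*(-9))) = 1/(57959 + 3*(9/4)) = 1/(57959 + 27/4) = 1/(231863/4) = 4/231863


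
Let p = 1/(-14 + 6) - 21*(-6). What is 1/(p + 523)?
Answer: 8/5191 ≈ 0.0015411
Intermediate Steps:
p = 1007/8 (p = 1/(-8) + 126 = -⅛ + 126 = 1007/8 ≈ 125.88)
1/(p + 523) = 1/(1007/8 + 523) = 1/(5191/8) = 8/5191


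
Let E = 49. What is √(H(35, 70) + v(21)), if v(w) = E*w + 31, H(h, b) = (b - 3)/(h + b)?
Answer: √11693535/105 ≈ 32.567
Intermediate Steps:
H(h, b) = (-3 + b)/(b + h)
v(w) = 31 + 49*w (v(w) = 49*w + 31 = 31 + 49*w)
√(H(35, 70) + v(21)) = √((-3 + 70)/(70 + 35) + (31 + 49*21)) = √(67/105 + (31 + 1029)) = √((1/105)*67 + 1060) = √(67/105 + 1060) = √(111367/105) = √11693535/105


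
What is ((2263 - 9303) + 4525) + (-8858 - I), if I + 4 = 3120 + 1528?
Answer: -16017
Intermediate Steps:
I = 4644 (I = -4 + (3120 + 1528) = -4 + 4648 = 4644)
((2263 - 9303) + 4525) + (-8858 - I) = ((2263 - 9303) + 4525) + (-8858 - 1*4644) = (-7040 + 4525) + (-8858 - 4644) = -2515 - 13502 = -16017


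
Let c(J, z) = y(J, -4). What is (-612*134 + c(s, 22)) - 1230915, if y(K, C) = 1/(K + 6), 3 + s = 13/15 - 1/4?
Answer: -284904231/217 ≈ -1.3129e+6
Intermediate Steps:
s = -143/60 (s = -3 + (13/15 - 1/4) = -3 + 37/60 = -143/60 ≈ -2.3833)
y(K, C) = 1/(6 + K)
c(J, z) = 1/(6 + J)
(-612*134 + c(s, 22)) - 1230915 = (-612*134 + 1/(6 - 143/60)) - 1230915 = (-82008 + 1/(217/60)) - 1230915 = (-82008 + 60/217) - 1230915 = -17795676/217 - 1230915 = -284904231/217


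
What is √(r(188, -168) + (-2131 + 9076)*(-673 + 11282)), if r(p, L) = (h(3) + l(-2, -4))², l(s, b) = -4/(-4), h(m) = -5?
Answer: 61*√19801 ≈ 8583.7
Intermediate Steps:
l(s, b) = 1 (l(s, b) = -¼*(-4) = 1)
r(p, L) = 16 (r(p, L) = (-5 + 1)² = (-4)² = 16)
√(r(188, -168) + (-2131 + 9076)*(-673 + 11282)) = √(16 + (-2131 + 9076)*(-673 + 11282)) = √(16 + 6945*10609) = √(16 + 73679505) = √73679521 = 61*√19801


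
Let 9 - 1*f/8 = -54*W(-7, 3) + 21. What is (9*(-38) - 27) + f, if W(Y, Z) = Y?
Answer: -3489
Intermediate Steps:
f = -3120 (f = 72 - 8*(-54*(-7) + 21) = 72 - 8*(378 + 21) = 72 - 8*399 = 72 - 3192 = -3120)
(9*(-38) - 27) + f = (9*(-38) - 27) - 3120 = (-342 - 27) - 3120 = -369 - 3120 = -3489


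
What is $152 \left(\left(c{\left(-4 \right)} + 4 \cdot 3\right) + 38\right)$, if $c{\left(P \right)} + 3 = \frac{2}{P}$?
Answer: $7068$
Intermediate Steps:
$c{\left(P \right)} = -3 + \frac{2}{P}$
$152 \left(\left(c{\left(-4 \right)} + 4 \cdot 3\right) + 38\right) = 152 \left(\left(\left(-3 + \frac{2}{-4}\right) + 4 \cdot 3\right) + 38\right) = 152 \left(\left(\left(-3 + 2 \left(- \frac{1}{4}\right)\right) + 12\right) + 38\right) = 152 \left(\left(\left(-3 - \frac{1}{2}\right) + 12\right) + 38\right) = 152 \left(\left(- \frac{7}{2} + 12\right) + 38\right) = 152 \left(\frac{17}{2} + 38\right) = 152 \cdot \frac{93}{2} = 7068$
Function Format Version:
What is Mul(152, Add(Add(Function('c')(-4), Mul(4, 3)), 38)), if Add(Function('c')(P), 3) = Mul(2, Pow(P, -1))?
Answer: 7068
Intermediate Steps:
Function('c')(P) = Add(-3, Mul(2, Pow(P, -1)))
Mul(152, Add(Add(Function('c')(-4), Mul(4, 3)), 38)) = Mul(152, Add(Add(Add(-3, Mul(2, Pow(-4, -1))), Mul(4, 3)), 38)) = Mul(152, Add(Add(Add(-3, Mul(2, Rational(-1, 4))), 12), 38)) = Mul(152, Add(Add(Add(-3, Rational(-1, 2)), 12), 38)) = Mul(152, Add(Add(Rational(-7, 2), 12), 38)) = Mul(152, Add(Rational(17, 2), 38)) = Mul(152, Rational(93, 2)) = 7068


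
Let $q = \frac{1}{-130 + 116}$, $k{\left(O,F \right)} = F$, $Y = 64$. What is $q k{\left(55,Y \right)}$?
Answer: $- \frac{32}{7} \approx -4.5714$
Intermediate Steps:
$q = - \frac{1}{14}$ ($q = \frac{1}{-14} = - \frac{1}{14} \approx -0.071429$)
$q k{\left(55,Y \right)} = \left(- \frac{1}{14}\right) 64 = - \frac{32}{7}$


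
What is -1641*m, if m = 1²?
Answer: -1641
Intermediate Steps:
m = 1
-1641*m = -1641*1 = -1641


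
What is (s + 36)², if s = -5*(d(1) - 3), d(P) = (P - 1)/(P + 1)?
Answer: 2601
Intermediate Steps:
d(P) = (-1 + P)/(1 + P)
s = 15 (s = -5*((-1 + 1)/(1 + 1) - 3) = -5*(0/2 - 3) = -5*((½)*0 - 3) = -5*(0 - 3) = -5*(-3) = 15)
(s + 36)² = (15 + 36)² = 51² = 2601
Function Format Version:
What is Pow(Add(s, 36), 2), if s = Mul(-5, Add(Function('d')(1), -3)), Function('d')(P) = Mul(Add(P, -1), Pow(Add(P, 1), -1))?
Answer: 2601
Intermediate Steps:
Function('d')(P) = Mul(Pow(Add(1, P), -1), Add(-1, P)) (Function('d')(P) = Mul(Add(-1, P), Pow(Add(1, P), -1)) = Mul(Pow(Add(1, P), -1), Add(-1, P)))
s = 15 (s = Mul(-5, Add(Mul(Pow(Add(1, 1), -1), Add(-1, 1)), -3)) = Mul(-5, Add(Mul(Pow(2, -1), 0), -3)) = Mul(-5, Add(Mul(Rational(1, 2), 0), -3)) = Mul(-5, Add(0, -3)) = Mul(-5, -3) = 15)
Pow(Add(s, 36), 2) = Pow(Add(15, 36), 2) = Pow(51, 2) = 2601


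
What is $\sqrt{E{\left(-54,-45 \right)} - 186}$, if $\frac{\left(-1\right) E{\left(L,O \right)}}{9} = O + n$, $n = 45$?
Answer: $i \sqrt{186} \approx 13.638 i$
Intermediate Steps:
$E{\left(L,O \right)} = -405 - 9 O$ ($E{\left(L,O \right)} = - 9 \left(O + 45\right) = - 9 \left(45 + O\right) = -405 - 9 O$)
$\sqrt{E{\left(-54,-45 \right)} - 186} = \sqrt{\left(-405 - -405\right) - 186} = \sqrt{\left(-405 + 405\right) - 186} = \sqrt{0 - 186} = \sqrt{-186} = i \sqrt{186}$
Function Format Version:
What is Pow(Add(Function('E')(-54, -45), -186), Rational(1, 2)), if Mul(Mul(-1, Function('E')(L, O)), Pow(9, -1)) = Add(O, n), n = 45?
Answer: Mul(I, Pow(186, Rational(1, 2))) ≈ Mul(13.638, I)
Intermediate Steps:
Function('E')(L, O) = Add(-405, Mul(-9, O)) (Function('E')(L, O) = Mul(-9, Add(O, 45)) = Mul(-9, Add(45, O)) = Add(-405, Mul(-9, O)))
Pow(Add(Function('E')(-54, -45), -186), Rational(1, 2)) = Pow(Add(Add(-405, Mul(-9, -45)), -186), Rational(1, 2)) = Pow(Add(Add(-405, 405), -186), Rational(1, 2)) = Pow(Add(0, -186), Rational(1, 2)) = Pow(-186, Rational(1, 2)) = Mul(I, Pow(186, Rational(1, 2)))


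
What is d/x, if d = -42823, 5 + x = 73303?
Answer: -42823/73298 ≈ -0.58423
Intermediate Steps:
x = 73298 (x = -5 + 73303 = 73298)
d/x = -42823/73298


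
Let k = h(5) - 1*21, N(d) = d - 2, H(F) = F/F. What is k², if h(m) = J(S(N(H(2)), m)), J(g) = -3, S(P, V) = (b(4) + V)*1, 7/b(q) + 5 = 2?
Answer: 576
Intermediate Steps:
b(q) = -7/3 (b(q) = 7/(-5 + 2) = 7/(-3) = 7*(-⅓) = -7/3)
H(F) = 1
N(d) = -2 + d
S(P, V) = -7/3 + V (S(P, V) = (-7/3 + V)*1 = -7/3 + V)
h(m) = -3
k = -24 (k = -3 - 1*21 = -3 - 21 = -24)
k² = (-24)² = 576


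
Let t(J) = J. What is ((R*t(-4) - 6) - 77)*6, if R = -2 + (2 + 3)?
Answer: -570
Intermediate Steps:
R = 3 (R = -2 + 5 = 3)
((R*t(-4) - 6) - 77)*6 = ((3*(-4) - 6) - 77)*6 = ((-12 - 6) - 77)*6 = (-18 - 77)*6 = -95*6 = -570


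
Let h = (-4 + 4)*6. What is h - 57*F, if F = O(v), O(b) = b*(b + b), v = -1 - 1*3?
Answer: -1824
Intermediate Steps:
v = -4 (v = -1 - 3 = -4)
O(b) = 2*b**2 (O(b) = b*(2*b) = 2*b**2)
F = 32 (F = 2*(-4)**2 = 2*16 = 32)
h = 0 (h = 0*6 = 0)
h - 57*F = 0 - 57*32 = 0 - 1824 = -1824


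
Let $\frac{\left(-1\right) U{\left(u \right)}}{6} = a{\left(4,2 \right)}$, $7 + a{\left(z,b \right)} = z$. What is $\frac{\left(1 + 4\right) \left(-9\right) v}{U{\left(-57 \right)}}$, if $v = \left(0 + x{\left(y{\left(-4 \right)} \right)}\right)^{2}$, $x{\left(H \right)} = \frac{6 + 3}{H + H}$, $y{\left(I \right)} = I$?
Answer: $- \frac{405}{128} \approx -3.1641$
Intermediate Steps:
$a{\left(z,b \right)} = -7 + z$
$U{\left(u \right)} = 18$ ($U{\left(u \right)} = - 6 \left(-7 + 4\right) = \left(-6\right) \left(-3\right) = 18$)
$x{\left(H \right)} = \frac{9}{2 H}$
$v = \frac{81}{64}$ ($v = \left(0 + \frac{9}{2 \left(-4\right)}\right)^{2} = \left(0 + \frac{9}{2} \left(- \frac{1}{4}\right)\right)^{2} = \left(0 - \frac{9}{8}\right)^{2} = \left(- \frac{9}{8}\right)^{2} = \frac{81}{64} \approx 1.2656$)
$\frac{\left(1 + 4\right) \left(-9\right) v}{U{\left(-57 \right)}} = \frac{\left(1 + 4\right) \left(-9\right) \frac{81}{64}}{18} = 5 \left(-9\right) \frac{81}{64} \cdot \frac{1}{18} = \left(-45\right) \frac{81}{64} \cdot \frac{1}{18} = \left(- \frac{3645}{64}\right) \frac{1}{18} = - \frac{405}{128}$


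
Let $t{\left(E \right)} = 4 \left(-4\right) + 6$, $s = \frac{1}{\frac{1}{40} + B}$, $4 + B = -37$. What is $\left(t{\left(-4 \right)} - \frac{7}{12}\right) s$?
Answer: $\frac{1270}{4917} \approx 0.25829$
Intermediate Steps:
$B = -41$ ($B = -4 - 37 = -41$)
$s = - \frac{40}{1639}$ ($s = \frac{1}{\frac{1}{40} - 41} = \frac{1}{- \frac{1639}{40}} = - \frac{40}{1639} \approx -0.024405$)
$t{\left(E \right)} = -10$ ($t{\left(E \right)} = -16 + 6 = -10$)
$\left(t{\left(-4 \right)} - \frac{7}{12}\right) s = \left(-10 - \frac{7}{12}\right) \left(- \frac{40}{1639}\right) = \left(- \frac{127}{12}\right) \left(- \frac{40}{1639}\right) = \frac{1270}{4917}$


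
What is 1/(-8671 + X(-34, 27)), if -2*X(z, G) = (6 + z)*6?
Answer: -1/8587 ≈ -0.00011646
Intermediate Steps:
X(z, G) = -18 - 3*z (X(z, G) = -(6 + z)*6/2 = -(36 + 6*z)/2 = -18 - 3*z)
1/(-8671 + X(-34, 27)) = 1/(-8671 + (-18 - 3*(-34))) = 1/(-8671 + (-18 + 102)) = 1/(-8671 + 84) = 1/(-8587) = -1/8587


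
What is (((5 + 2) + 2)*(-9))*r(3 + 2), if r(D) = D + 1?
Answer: -486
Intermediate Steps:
r(D) = 1 + D
(((5 + 2) + 2)*(-9))*r(3 + 2) = (((5 + 2) + 2)*(-9))*(1 + (3 + 2)) = ((7 + 2)*(-9))*(1 + 5) = (9*(-9))*6 = -81*6 = -486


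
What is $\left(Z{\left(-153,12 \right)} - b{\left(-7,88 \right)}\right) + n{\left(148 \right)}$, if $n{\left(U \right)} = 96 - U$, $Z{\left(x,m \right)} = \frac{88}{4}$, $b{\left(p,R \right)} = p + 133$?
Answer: $-156$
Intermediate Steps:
$b{\left(p,R \right)} = 133 + p$
$Z{\left(x,m \right)} = 22$ ($Z{\left(x,m \right)} = 88 \cdot \frac{1}{4} = 22$)
$\left(Z{\left(-153,12 \right)} - b{\left(-7,88 \right)}\right) + n{\left(148 \right)} = \left(22 - \left(133 - 7\right)\right) + \left(96 - 148\right) = \left(22 - 126\right) + \left(96 - 148\right) = \left(22 - 126\right) - 52 = -104 - 52 = -156$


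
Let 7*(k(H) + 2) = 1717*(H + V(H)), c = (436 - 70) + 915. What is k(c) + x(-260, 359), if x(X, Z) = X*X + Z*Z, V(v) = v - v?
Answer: 510690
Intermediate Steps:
V(v) = 0
x(X, Z) = X² + Z²
c = 1281 (c = 366 + 915 = 1281)
k(H) = -2 + 1717*H/7 (k(H) = -2 + (1717*(H + 0))/7 = -2 + (1717*H)/7 = -2 + 1717*H/7)
k(c) + x(-260, 359) = (-2 + (1717/7)*1281) + ((-260)² + 359²) = (-2 + 314211) + (67600 + 128881) = 314209 + 196481 = 510690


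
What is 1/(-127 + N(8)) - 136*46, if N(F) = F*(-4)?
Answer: -994705/159 ≈ -6256.0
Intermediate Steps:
N(F) = -4*F
1/(-127 + N(8)) - 136*46 = 1/(-127 - 4*8) - 136*46 = 1/(-127 - 32) - 6256 = 1/(-159) - 6256 = -1/159 - 6256 = -994705/159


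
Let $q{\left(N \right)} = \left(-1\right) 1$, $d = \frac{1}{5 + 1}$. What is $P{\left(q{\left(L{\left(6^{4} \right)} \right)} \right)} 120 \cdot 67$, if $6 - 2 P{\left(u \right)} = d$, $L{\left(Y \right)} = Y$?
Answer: $23450$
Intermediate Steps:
$d = \frac{1}{6} \approx 0.16667$
$q{\left(N \right)} = -1$
$P{\left(u \right)} = \frac{35}{12}$ ($P{\left(u \right)} = 3 - \frac{1}{12} = \frac{35}{12}$)
$P{\left(q{\left(L{\left(6^{4} \right)} \right)} \right)} 120 \cdot 67 = \frac{35}{12} \cdot 120 \cdot 67 = 350 \cdot 67 = 23450$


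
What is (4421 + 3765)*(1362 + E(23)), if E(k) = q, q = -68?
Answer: 10592684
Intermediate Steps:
E(k) = -68
(4421 + 3765)*(1362 + E(23)) = (4421 + 3765)*(1362 - 68) = 8186*1294 = 10592684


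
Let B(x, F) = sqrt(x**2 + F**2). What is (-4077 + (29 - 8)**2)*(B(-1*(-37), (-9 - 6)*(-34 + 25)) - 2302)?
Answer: 8370072 - 3636*sqrt(19594) ≈ 7.8611e+6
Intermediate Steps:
B(x, F) = sqrt(F**2 + x**2)
(-4077 + (29 - 8)**2)*(B(-1*(-37), (-9 - 6)*(-34 + 25)) - 2302) = (-4077 + (29 - 8)**2)*(sqrt(((-9 - 6)*(-34 + 25))**2 + (-1*(-37))**2) - 2302) = (-4077 + 21**2)*(sqrt((-15*(-9))**2 + 37**2) - 2302) = (-4077 + 441)*(sqrt(135**2 + 1369) - 2302) = -3636*(sqrt(18225 + 1369) - 2302) = -3636*(sqrt(19594) - 2302) = -3636*(-2302 + sqrt(19594)) = 8370072 - 3636*sqrt(19594)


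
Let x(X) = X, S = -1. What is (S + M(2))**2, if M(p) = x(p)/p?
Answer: 0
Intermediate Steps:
M(p) = 1 (M(p) = p/p = 1)
(S + M(2))**2 = (-1 + 1)**2 = 0**2 = 0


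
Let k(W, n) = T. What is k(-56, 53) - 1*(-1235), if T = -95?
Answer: 1140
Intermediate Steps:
k(W, n) = -95
k(-56, 53) - 1*(-1235) = -95 - 1*(-1235) = -95 + 1235 = 1140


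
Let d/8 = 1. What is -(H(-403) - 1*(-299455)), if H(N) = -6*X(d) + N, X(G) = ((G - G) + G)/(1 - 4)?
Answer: -299068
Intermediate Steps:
d = 8 (d = 8*1 = 8)
X(G) = -G/3 (X(G) = (0 + G)/(-3) = G*(-⅓) = -G/3)
H(N) = 16 + N (H(N) = -(-2)*8 + N = -6*(-8/3) + N = 16 + N)
-(H(-403) - 1*(-299455)) = -((16 - 403) - 1*(-299455)) = -(-387 + 299455) = -1*299068 = -299068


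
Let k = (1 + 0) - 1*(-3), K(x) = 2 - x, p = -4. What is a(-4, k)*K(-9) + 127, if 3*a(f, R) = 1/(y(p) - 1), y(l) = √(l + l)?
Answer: 3418/27 - 22*I*√2/27 ≈ 126.59 - 1.1523*I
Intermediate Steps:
y(l) = √2*√l (y(l) = √(2*l) = √2*√l)
k = 4 (k = 1 + 3 = 4)
a(f, R) = 1/(3*(-1 + 2*I*√2)) (a(f, R) = 1/(3*(√2*√(-4) - 1)) = 1/(3*(√2*(2*I) - 1)) = 1/(3*(2*I*√2 - 1)) = 1/(3*(-1 + 2*I*√2)))
a(-4, k)*K(-9) + 127 = (-1/27 - 2*I*√2/27)*(2 - 1*(-9)) + 127 = (-1/27 - 2*I*√2/27)*(2 + 9) + 127 = (-1/27 - 2*I*√2/27)*11 + 127 = (-11/27 - 22*I*√2/27) + 127 = 3418/27 - 22*I*√2/27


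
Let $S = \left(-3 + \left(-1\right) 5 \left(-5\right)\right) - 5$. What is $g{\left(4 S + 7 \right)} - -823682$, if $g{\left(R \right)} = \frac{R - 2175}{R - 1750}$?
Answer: $\frac{55186778}{67} \approx 8.2368 \cdot 10^{5}$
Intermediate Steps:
$S = 17$ ($S = \left(-3 - -25\right) - 5 = \left(-3 + 25\right) - 5 = 22 - 5 = 17$)
$g{\left(R \right)} = \frac{-2175 + R}{-1750 + R}$
$g{\left(4 S + 7 \right)} - -823682 = \frac{-2175 + \left(4 \cdot 17 + 7\right)}{-1750 + \left(4 \cdot 17 + 7\right)} - -823682 = \frac{-2175 + \left(68 + 7\right)}{-1750 + \left(68 + 7\right)} + 823682 = \frac{-2175 + 75}{-1750 + 75} + 823682 = \frac{1}{-1675} \left(-2100\right) + 823682 = \left(- \frac{1}{1675}\right) \left(-2100\right) + 823682 = \frac{84}{67} + 823682 = \frac{55186778}{67}$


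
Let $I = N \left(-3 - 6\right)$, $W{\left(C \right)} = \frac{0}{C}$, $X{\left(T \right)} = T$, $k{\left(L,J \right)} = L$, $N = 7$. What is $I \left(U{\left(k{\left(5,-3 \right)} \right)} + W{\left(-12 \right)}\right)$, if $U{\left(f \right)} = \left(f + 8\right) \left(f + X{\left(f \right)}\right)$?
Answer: $-8190$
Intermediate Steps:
$U{\left(f \right)} = 2 f \left(8 + f\right)$ ($U{\left(f \right)} = \left(f + 8\right) \left(f + f\right) = \left(8 + f\right) 2 f = 2 f \left(8 + f\right)$)
$W{\left(C \right)} = 0$
$I = -63$ ($I = 7 \left(-3 - 6\right) = 7 \left(-9\right) = -63$)
$I \left(U{\left(k{\left(5,-3 \right)} \right)} + W{\left(-12 \right)}\right) = - 63 \left(2 \cdot 5 \left(8 + 5\right) + 0\right) = - 63 \left(2 \cdot 5 \cdot 13 + 0\right) = - 63 \left(130 + 0\right) = \left(-63\right) 130 = -8190$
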